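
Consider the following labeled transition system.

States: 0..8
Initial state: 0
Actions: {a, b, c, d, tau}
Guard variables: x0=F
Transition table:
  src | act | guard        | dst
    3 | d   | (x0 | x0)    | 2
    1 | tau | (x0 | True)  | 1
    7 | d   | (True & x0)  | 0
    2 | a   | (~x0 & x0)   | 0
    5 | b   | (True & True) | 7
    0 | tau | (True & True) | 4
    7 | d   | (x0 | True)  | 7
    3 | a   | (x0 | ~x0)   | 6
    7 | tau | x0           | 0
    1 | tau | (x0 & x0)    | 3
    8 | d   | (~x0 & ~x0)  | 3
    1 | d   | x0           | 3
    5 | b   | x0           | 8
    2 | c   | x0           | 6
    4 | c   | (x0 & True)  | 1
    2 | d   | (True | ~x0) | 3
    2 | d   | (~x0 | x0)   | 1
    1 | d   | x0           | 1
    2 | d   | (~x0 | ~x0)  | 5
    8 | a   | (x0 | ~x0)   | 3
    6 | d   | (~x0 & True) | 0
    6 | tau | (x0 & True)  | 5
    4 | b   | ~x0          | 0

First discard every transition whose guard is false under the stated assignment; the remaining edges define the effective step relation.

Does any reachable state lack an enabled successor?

Reach set: {0,4}
  0: tau→4  [1 out]
  4: b→0  [1 out]

Answer: DEADLOCK-FREE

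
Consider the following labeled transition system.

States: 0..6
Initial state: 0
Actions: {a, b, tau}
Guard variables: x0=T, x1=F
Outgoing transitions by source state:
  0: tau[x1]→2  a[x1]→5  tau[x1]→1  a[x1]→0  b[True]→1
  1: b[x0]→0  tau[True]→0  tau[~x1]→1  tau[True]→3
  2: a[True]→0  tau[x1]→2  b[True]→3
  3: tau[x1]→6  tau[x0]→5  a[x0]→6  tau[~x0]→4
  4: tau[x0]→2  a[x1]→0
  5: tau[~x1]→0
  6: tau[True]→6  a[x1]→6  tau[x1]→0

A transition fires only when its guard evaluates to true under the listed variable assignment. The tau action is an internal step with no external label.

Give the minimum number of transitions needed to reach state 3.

Answer: 2

Analysis:
Breadth-first toward 3:
  L0 = {0}
  L1 = {1}
  L2 = {3}
first hit 3 at d=2 via b·tau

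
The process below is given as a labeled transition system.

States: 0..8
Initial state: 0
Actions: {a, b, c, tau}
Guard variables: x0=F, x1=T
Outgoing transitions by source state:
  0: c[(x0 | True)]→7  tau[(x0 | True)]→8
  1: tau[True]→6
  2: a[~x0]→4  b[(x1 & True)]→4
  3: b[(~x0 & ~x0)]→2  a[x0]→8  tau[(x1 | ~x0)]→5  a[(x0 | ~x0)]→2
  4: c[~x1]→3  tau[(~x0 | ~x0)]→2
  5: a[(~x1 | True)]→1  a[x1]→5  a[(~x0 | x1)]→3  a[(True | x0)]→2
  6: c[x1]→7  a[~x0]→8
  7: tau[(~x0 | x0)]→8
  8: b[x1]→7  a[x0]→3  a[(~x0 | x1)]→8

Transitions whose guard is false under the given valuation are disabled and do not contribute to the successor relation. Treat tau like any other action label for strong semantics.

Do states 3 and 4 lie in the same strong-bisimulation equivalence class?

Answer: NOT BISIMILAR

Trace:
Bisimulation quotient by refinement:
  P[0] = {{0,1,2,3,4,5,6,7,8}}
  P[1] = {{0},{1,4,7},{2,8},{3},{5},{6}}
  P[2] = {{0},{1},{2},{3},{4,7},{5},{6},{8}}
  P[3] = {{0},{1},{2},{3},{4},{5},{6},{7},{8}}
9 equivalence class(es) (converged in 4)
class of 3: {3}; class of 4: {4}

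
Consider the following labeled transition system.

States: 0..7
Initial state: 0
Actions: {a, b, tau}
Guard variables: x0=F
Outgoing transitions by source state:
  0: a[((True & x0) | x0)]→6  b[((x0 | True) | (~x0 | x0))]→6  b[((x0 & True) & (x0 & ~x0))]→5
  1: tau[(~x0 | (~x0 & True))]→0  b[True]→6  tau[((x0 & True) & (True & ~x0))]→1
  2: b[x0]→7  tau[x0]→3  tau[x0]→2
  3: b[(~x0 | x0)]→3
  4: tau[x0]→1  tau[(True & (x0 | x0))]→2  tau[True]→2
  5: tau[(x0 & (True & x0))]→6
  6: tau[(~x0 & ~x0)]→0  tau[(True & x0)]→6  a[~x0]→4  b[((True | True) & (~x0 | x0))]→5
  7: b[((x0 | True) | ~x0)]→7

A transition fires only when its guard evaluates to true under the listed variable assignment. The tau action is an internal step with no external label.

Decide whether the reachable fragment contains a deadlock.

Reach set: {0,2,4,5,6}
  0: b→6  [deg 1]
  2: ∅  [no exit]
  4: tau→2  [deg 1]
  5: ∅  [no exit]
  6: a→4  b→5  tau→0  [deg 3]
witness 2: b·a·tau

Answer: DEADLOCK at state 2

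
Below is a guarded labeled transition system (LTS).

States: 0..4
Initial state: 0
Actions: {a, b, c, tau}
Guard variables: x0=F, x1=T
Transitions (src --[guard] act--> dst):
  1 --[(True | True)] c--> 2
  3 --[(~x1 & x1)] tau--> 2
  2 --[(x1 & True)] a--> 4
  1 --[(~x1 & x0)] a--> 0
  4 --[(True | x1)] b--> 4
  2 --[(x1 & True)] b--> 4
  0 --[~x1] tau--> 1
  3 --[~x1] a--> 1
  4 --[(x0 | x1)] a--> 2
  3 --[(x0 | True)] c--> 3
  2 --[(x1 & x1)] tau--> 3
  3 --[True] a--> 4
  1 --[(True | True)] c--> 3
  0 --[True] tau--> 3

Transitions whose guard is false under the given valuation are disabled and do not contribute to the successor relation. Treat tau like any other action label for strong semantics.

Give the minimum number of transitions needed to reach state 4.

Breadth-first toward 4:
  depth 0: {0}
  depth 1: {3}
  depth 2: {4}
4 enters at depth 2; path tau·a

Answer: 2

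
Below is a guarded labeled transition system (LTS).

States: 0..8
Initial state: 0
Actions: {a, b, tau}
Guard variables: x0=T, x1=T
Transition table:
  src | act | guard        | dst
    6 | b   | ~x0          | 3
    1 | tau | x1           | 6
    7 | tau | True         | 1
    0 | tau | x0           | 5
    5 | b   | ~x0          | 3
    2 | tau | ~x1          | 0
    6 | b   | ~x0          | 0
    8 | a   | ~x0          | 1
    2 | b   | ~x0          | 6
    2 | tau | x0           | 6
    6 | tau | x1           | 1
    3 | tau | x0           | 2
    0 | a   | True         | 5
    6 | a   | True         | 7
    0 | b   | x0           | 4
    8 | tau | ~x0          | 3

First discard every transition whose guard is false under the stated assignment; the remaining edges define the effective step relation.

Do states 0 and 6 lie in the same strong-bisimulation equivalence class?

Answer: NOT BISIMILAR

Working:
Bisimulation quotient by refinement:
  P[0] = {{0,1,2,3,4,5,6,7,8}}
  P[1] = {{0},{1,2,3,7},{4,5,8},{6}}
  P[2] = {{0},{1,2},{3,7},{4,5,8},{6}}
5 equivalence class(es) (converged in 3)
class of 0: {0}; class of 6: {6}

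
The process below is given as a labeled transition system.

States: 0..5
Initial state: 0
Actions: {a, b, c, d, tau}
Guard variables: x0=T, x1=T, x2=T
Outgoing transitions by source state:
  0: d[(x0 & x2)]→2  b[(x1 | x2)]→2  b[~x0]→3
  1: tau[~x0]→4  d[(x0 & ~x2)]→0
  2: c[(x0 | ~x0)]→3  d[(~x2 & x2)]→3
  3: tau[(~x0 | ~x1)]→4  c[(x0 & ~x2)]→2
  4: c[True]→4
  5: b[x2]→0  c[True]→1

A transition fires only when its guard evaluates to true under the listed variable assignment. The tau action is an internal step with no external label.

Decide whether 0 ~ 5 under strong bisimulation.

Answer: NOT BISIMILAR

Working:
Refine partition for ~:
  P[0] = {{0,1,2,3,4,5}}
  P[1] = {{0},{1,3},{2,4},{5}}
  P[2] = {{0},{1,3},{2},{4},{5}}
5 equivalence class(es) (converged in 3)
0∈{0}, 5∈{5}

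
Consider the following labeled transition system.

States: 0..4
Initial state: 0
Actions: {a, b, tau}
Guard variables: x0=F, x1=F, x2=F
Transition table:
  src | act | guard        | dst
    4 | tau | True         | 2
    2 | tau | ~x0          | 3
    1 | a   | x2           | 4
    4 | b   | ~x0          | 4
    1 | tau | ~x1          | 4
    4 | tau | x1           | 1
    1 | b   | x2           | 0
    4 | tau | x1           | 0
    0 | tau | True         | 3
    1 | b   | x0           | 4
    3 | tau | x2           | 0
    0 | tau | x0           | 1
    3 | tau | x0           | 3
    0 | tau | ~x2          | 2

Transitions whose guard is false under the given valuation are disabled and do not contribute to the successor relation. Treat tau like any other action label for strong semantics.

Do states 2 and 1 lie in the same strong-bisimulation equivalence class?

Answer: NOT BISIMILAR

Trace:
Compute ~ classes (split until stable):
  round 0: {{0,1,2,3,4}}
  round 1: {{0,1,2},{3},{4}}
  round 2: {{0},{1},{2},{3},{4}}
stable after 3 split(s): 5 block(s)
2∈{2}, 1∈{1}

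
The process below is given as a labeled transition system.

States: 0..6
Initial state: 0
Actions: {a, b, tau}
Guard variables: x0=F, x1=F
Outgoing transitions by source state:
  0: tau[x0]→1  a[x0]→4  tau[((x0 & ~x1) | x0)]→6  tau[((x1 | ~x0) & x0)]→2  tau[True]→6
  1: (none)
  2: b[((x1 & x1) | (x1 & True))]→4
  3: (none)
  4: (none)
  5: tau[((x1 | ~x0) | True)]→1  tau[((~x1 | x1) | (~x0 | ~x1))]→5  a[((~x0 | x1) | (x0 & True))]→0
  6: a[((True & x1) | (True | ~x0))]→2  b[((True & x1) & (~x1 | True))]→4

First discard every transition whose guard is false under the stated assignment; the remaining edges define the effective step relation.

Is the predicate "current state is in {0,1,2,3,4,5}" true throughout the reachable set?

Answer: INVARIANT VIOLATED at state 6

Analysis:
Safe = {0,1,2,3,4,5}
R = {0,2,6}
  0: ✓
  2: ✓
  6: ✗ unsafe
reach 6 via tau — violates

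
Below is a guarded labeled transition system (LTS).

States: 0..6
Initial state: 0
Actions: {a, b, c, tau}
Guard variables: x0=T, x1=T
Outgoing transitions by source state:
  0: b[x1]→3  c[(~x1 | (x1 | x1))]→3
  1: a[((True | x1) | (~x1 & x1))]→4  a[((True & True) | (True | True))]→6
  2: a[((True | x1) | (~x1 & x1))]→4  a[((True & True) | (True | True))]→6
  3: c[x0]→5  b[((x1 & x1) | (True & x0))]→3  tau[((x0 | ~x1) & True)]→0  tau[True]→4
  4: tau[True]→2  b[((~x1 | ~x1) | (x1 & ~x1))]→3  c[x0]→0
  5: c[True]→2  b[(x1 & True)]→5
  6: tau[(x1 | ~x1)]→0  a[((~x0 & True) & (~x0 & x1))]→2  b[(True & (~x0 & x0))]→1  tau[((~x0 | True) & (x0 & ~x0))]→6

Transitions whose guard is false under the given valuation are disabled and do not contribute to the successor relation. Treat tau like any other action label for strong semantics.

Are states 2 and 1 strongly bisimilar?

Compute ~ classes (split until stable):
  round 0: {{0,1,2,3,4,5,6}}
  round 1: {{0,5},{1,2},{3},{4},{6}}
  round 2: {{0},{1,2},{3},{4},{5},{6}}
Fixed point at round 3; 6 class(es).
[2]={1,2}  [1]={1,2}

Answer: BISIMILAR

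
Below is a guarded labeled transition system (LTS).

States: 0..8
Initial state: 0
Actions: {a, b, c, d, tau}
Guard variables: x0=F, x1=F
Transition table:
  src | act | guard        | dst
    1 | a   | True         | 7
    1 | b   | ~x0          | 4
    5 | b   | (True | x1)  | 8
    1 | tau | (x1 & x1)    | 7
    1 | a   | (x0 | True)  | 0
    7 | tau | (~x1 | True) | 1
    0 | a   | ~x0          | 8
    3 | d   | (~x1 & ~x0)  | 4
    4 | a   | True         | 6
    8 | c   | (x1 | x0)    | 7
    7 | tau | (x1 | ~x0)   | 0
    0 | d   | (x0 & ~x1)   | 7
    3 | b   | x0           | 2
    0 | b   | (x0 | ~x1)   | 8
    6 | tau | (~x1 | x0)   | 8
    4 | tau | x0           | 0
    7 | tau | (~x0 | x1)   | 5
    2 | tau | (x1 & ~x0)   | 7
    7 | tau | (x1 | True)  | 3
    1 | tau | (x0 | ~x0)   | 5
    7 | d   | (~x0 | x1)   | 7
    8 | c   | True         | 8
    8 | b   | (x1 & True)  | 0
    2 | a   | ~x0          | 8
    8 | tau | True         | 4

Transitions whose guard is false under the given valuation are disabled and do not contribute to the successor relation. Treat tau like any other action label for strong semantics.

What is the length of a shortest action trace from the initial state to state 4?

Answer: 2

Working:
Layered search for 4:
  L0 = {0}
  L1 = {8}
  L2 = {4}
depth(4)=2, e.g. a·tau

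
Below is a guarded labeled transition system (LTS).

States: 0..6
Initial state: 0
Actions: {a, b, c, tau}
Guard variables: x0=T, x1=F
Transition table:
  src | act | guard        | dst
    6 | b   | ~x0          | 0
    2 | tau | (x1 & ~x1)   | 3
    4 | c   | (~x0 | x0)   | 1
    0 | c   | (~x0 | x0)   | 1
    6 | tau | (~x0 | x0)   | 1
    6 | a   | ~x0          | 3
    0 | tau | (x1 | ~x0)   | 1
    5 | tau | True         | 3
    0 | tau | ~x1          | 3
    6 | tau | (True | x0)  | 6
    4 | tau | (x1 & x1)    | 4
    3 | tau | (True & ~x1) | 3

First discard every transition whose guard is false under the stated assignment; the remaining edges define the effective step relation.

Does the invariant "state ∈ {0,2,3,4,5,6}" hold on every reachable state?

Inv-set: {0,2,3,4,5,6}
Reachable = {0,1,3}
  0: ✓
  1: ✗ unsafe
  3: ✓
reach 1 via c — violates

Answer: INVARIANT VIOLATED at state 1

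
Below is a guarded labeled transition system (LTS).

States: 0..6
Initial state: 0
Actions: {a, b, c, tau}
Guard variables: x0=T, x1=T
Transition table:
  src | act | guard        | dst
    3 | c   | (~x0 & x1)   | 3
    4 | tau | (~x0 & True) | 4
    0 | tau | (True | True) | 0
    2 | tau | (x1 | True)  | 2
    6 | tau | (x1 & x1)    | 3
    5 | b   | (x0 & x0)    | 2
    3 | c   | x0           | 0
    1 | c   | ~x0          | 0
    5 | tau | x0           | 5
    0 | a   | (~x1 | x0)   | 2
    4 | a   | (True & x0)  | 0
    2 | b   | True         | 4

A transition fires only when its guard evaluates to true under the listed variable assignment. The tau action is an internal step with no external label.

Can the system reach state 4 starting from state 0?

Answer: REACHABLE

Trace:
Guard filter leaves 9 enabled edge(s).
Layer 0: {0}
Layer 1: {2}  now seen {0,2}
Layer 2: {4}  now seen {0,2,4}
Reachable = {0,2,4}
trace reaching 4: a·b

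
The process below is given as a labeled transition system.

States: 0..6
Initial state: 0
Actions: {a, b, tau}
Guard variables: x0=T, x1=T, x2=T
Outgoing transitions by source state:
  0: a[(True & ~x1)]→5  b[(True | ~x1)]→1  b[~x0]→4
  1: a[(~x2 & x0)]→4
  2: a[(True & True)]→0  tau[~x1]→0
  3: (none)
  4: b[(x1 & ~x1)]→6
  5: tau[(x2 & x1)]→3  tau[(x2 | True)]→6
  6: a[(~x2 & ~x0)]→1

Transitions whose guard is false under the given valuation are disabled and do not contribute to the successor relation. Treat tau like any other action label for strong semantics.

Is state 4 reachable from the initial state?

Guard filter leaves 4 enabled edge(s).
L0 = {0}
L1 = {1}  cumulative {0,1}
R = {0,1}

Answer: UNREACHABLE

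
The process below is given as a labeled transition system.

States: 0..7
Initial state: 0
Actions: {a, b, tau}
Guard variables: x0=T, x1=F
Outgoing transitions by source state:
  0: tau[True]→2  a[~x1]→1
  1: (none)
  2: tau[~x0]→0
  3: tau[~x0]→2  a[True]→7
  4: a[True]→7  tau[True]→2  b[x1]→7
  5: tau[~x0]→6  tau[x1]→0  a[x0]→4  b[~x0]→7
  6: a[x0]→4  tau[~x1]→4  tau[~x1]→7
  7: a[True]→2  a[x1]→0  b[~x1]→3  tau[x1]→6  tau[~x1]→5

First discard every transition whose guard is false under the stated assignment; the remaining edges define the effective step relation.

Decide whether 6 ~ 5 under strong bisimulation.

Refine partition for ~:
  π0 = {{0,1,2,3,4,5,6,7}}
  π1 = {{0,4,6},{1,2},{3,5},{7}}
  π2 = {{0},{1,2},{3},{4},{5},{6},{7}}
stable after 3 split(s): 7 block(s)
[6]={6}  [5]={5}

Answer: NOT BISIMILAR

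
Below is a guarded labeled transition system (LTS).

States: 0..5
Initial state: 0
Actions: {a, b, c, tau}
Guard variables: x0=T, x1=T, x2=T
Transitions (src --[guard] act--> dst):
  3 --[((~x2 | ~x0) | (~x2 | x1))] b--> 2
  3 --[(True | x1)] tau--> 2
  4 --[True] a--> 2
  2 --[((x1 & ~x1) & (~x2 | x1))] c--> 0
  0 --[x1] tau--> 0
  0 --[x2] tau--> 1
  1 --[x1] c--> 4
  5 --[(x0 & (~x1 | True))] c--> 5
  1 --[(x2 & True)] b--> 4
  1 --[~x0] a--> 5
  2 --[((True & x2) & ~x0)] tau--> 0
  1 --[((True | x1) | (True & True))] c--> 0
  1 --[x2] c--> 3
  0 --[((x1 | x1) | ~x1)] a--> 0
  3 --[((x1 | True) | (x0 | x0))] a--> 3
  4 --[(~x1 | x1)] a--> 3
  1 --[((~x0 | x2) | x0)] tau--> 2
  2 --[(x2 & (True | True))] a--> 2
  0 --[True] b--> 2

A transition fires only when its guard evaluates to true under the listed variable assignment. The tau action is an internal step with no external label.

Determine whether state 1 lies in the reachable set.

Answer: REACHABLE

Working:
After dropping false guards: 16 live edges.
L0 = {0}
L1 = {1,2}  now seen {0,1,2}
L2 = {3,4}  now seen {0,1,2,3,4}
R = {0,1,2,3,4}
trace reaching 1: tau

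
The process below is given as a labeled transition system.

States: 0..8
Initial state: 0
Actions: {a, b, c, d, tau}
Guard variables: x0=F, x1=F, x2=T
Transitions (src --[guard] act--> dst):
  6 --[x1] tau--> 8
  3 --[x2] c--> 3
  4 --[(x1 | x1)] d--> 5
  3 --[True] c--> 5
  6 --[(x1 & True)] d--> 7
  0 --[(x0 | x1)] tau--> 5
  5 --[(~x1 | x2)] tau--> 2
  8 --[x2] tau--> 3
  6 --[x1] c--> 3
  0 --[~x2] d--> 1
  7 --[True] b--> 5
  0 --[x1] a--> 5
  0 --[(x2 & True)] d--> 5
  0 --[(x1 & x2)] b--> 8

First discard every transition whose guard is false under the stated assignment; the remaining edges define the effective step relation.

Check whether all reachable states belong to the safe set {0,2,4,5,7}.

Answer: INVARIANT HOLDS

Trace:
Safe = {0,2,4,5,7}
R = {0,2,5}
  0: safe
  2: safe
  5: safe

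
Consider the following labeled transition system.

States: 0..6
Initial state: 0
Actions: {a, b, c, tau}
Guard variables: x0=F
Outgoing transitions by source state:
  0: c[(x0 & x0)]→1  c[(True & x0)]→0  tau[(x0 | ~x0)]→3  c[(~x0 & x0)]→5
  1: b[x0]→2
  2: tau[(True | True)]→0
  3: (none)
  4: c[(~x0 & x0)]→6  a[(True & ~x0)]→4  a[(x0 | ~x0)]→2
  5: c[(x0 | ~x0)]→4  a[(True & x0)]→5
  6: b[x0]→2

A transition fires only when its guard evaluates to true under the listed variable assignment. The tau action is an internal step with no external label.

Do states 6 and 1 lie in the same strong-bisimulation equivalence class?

Refine partition for ~:
  P[0] = {{0,1,2,3,4,5,6}}
  P[1] = {{0,2},{1,3,6},{4},{5}}
  P[2] = {{0},{1,3,6},{2},{4},{5}}
5 equivalence class(es) (converged in 3)
6∈{1,3,6}, 1∈{1,3,6}

Answer: BISIMILAR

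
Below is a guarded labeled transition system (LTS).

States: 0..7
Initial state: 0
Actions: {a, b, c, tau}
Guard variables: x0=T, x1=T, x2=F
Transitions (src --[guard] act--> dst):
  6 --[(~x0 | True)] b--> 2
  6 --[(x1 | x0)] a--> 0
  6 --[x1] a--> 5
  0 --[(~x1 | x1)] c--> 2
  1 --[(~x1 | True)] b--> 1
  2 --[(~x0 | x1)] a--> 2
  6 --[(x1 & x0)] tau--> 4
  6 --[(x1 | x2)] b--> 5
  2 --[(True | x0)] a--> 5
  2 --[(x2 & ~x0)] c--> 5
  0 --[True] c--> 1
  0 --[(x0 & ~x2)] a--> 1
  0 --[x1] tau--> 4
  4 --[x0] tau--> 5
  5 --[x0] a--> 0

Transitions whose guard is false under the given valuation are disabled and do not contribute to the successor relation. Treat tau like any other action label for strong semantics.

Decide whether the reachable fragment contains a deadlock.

Answer: DEADLOCK-FREE

Working:
R = {0,1,2,4,5}
  0: a→1  c→1  c→2  tau→4  [4 exit(s)]
  1: b→1  [1 exit(s)]
  2: a→2  a→5  [2 exit(s)]
  4: tau→5  [1 exit(s)]
  5: a→0  [1 exit(s)]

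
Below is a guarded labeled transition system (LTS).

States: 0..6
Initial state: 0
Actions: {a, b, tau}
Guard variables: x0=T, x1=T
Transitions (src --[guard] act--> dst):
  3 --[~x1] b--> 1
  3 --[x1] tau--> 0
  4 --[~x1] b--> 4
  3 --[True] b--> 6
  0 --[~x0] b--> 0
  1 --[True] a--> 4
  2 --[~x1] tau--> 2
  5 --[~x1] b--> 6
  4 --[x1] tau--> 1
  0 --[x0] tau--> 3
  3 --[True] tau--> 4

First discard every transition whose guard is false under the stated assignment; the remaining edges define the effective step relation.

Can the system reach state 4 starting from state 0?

Answer: REACHABLE

Trace:
Guard filter leaves 6 enabled edge(s).
depth 0: {0}
depth 1: {3}  now seen {0,3}
depth 2: {4,6}  now seen {0,3,4,6}
depth 3: {1}  now seen {0,1,3,4,6}
R = {0,1,3,4,6}
trace reaching 4: tau·tau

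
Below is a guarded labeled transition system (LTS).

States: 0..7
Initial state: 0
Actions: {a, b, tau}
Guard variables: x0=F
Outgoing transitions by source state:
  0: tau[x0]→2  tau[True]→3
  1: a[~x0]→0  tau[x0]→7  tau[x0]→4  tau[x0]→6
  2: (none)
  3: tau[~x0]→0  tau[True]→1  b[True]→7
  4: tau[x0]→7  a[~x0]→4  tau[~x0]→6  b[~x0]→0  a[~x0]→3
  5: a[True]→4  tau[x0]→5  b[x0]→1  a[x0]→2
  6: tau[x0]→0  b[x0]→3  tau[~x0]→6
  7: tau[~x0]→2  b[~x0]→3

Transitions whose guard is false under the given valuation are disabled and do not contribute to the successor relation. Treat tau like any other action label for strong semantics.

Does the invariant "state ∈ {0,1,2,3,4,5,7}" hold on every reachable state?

Answer: INVARIANT HOLDS

Working:
Inv-set: {0,1,2,3,4,5,7}
Reachable = {0,1,2,3,7}
  0: ok
  1: ok
  2: ok
  3: ok
  7: ok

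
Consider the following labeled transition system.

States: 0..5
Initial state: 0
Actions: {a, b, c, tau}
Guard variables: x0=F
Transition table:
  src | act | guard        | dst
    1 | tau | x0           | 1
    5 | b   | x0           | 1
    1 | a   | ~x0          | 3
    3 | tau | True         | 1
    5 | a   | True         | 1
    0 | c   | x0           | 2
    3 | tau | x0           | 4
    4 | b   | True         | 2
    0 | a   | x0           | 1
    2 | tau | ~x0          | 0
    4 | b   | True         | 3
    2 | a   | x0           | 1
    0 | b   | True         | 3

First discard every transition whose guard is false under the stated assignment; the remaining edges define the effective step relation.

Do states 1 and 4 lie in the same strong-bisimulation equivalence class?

Answer: NOT BISIMILAR

Analysis:
Refine partition for ~:
  round 0: {{0,1,2,3,4,5}}
  round 1: {{0,4},{1,5},{2,3}}
  round 2: {{0,4},{1},{2},{3},{5}}
  round 3: {{0},{1},{2},{3},{4},{5}}
6 equivalence class(es) (converged in 4)
class of 1: {1}; class of 4: {4}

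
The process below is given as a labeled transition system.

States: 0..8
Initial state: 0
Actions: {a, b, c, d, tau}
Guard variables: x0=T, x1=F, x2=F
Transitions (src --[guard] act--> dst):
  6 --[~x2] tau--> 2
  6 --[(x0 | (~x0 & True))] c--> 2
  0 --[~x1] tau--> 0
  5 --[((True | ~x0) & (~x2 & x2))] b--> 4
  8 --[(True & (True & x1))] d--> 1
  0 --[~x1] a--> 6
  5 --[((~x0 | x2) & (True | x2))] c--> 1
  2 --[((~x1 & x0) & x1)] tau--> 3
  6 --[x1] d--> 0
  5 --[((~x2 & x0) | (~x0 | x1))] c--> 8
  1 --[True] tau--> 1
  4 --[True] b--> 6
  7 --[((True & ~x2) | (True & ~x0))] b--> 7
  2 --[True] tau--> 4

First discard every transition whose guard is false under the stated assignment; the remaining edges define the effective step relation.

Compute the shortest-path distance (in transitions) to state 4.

Layered search for 4:
  L0 = {0}
  L1 = {6}
  L2 = {2}
  L3 = {4}
depth(4)=3, e.g. a·c·tau

Answer: 3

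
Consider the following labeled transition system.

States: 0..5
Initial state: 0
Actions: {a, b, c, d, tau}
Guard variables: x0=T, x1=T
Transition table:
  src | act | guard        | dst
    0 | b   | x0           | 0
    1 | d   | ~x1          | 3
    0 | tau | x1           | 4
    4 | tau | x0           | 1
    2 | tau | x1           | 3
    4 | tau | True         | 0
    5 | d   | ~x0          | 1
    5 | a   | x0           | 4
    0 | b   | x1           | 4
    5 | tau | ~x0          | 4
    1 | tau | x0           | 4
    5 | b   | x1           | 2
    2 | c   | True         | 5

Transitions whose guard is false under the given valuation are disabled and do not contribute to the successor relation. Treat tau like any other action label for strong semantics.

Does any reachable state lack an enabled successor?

Answer: DEADLOCK-FREE

Trace:
Reach set: {0,1,4}
  0: b→0  b→4  tau→4  [3 exit(s)]
  1: tau→4  [1 exit(s)]
  4: tau→0  tau→1  [2 exit(s)]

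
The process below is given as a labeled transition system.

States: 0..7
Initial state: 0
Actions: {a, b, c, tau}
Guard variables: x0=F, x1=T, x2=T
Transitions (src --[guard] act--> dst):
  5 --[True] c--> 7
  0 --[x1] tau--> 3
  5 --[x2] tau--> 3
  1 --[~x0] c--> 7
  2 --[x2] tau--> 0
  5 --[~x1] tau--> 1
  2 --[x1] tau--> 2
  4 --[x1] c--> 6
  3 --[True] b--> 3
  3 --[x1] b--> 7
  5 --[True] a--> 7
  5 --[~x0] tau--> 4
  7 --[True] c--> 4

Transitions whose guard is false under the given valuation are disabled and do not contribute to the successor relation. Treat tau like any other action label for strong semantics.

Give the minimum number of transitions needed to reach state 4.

BFS to 4:
  depth 0: {0}
  depth 1: {3}
  depth 2: {7}
  depth 3: {4}
first hit 4 at d=3 via tau·b·c

Answer: 3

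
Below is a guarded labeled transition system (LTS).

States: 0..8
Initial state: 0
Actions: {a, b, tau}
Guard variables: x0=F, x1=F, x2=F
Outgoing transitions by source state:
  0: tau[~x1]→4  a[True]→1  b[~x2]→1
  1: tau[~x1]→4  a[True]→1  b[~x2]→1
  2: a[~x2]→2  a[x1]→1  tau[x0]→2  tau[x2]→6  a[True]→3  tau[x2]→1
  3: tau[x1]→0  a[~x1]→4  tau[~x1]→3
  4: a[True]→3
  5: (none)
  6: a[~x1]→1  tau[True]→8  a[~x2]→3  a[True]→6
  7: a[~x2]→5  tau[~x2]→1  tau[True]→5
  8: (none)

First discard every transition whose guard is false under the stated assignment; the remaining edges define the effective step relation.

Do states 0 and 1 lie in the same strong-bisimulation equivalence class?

Compute ~ classes (split until stable):
  π0 = {{0,1,2,3,4,5,6,7,8}}
  π1 = {{0,1},{2,4},{3,6,7},{5,8}}
  π2 = {{0,1},{2},{3},{4},{5,8},{6},{7}}
Fixed point at round 3; 7 class(es).
[0]={0,1}  [1]={0,1}

Answer: BISIMILAR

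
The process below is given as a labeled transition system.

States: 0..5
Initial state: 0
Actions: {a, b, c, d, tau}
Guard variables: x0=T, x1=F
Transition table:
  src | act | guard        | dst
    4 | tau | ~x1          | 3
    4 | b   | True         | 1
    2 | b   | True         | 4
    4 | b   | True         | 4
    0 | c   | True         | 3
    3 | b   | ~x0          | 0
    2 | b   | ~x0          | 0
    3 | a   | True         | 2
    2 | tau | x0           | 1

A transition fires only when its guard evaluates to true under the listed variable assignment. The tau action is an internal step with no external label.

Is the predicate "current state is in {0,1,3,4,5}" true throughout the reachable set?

Answer: INVARIANT VIOLATED at state 2

Working:
Allowed set {0,1,3,4,5}
Reachable = {0,1,2,3,4}
  0: ok
  1: ok
  2: VIOLATES
  3: ok
  4: ok
counterexample path to 2: c·a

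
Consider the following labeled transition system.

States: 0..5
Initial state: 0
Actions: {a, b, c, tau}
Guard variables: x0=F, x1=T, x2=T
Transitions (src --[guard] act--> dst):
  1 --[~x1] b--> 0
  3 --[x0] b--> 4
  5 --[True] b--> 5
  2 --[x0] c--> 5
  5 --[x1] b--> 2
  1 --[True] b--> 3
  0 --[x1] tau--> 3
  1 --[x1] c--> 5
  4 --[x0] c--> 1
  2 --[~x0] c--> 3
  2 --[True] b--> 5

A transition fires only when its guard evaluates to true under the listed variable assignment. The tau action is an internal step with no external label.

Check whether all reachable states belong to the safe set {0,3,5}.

Safe = {0,3,5}
Reachable = {0,3}
  0: ✓
  3: ✓

Answer: INVARIANT HOLDS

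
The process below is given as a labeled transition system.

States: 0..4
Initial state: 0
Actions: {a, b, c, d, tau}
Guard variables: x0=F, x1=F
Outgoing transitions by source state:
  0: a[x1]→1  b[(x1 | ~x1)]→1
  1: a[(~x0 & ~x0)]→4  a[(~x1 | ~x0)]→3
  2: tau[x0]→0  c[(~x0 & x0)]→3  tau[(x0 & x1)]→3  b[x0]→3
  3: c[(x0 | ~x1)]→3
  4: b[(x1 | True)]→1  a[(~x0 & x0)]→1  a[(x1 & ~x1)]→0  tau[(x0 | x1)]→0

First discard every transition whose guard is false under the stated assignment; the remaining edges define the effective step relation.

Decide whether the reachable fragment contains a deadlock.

Reachable = {0,1,3,4}
  0: b→1  [1 out]
  1: a→3  a→4  [2 out]
  3: c→3  [1 out]
  4: b→1  [1 out]

Answer: DEADLOCK-FREE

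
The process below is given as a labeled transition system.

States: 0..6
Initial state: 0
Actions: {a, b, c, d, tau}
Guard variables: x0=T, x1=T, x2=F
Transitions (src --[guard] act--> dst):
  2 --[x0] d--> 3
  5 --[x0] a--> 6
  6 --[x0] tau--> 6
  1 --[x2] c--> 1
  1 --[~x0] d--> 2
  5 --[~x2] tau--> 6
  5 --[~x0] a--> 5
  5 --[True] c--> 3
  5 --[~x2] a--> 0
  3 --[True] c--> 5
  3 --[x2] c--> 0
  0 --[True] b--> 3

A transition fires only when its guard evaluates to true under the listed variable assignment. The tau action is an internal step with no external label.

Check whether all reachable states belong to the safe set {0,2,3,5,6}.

Safe = {0,2,3,5,6}
R = {0,3,5,6}
  0: ✓
  3: ✓
  5: ✓
  6: ✓

Answer: INVARIANT HOLDS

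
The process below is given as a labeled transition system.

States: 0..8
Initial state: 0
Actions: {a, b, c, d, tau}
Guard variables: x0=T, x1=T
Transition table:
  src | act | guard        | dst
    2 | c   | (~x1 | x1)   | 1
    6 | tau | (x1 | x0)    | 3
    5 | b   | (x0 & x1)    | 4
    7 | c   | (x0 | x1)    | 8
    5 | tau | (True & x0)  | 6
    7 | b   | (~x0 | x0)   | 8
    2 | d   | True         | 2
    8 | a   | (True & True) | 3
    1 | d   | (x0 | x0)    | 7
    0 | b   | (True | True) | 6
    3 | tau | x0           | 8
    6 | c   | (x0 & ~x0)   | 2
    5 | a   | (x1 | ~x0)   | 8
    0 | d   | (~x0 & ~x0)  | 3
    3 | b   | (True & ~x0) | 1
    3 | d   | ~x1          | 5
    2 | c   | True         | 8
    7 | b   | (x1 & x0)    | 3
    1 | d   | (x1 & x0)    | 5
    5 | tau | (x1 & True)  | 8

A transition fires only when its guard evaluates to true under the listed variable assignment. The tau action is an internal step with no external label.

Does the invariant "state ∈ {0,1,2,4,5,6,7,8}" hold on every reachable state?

Answer: INVARIANT VIOLATED at state 3

Analysis:
Safe = {0,1,2,4,5,6,7,8}
Reachable = {0,3,6,8}
  0: ok
  3: outside
  6: ok
  8: ok
witness against invariant: b·tau → 3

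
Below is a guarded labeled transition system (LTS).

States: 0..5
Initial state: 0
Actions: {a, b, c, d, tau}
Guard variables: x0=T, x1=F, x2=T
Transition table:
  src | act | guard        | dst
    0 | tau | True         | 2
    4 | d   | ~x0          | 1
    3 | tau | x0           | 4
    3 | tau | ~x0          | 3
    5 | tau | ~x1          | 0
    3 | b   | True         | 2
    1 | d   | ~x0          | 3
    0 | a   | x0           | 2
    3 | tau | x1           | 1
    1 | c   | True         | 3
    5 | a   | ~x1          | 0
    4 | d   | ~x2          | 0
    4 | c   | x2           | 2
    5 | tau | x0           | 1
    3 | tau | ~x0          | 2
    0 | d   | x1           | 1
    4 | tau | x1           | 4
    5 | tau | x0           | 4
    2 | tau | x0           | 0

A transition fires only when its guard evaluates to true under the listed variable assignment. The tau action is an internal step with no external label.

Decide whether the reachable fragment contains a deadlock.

Answer: DEADLOCK-FREE

Analysis:
Reach set: {0,2}
  0: a→2  tau→2  [2 out]
  2: tau→0  [1 out]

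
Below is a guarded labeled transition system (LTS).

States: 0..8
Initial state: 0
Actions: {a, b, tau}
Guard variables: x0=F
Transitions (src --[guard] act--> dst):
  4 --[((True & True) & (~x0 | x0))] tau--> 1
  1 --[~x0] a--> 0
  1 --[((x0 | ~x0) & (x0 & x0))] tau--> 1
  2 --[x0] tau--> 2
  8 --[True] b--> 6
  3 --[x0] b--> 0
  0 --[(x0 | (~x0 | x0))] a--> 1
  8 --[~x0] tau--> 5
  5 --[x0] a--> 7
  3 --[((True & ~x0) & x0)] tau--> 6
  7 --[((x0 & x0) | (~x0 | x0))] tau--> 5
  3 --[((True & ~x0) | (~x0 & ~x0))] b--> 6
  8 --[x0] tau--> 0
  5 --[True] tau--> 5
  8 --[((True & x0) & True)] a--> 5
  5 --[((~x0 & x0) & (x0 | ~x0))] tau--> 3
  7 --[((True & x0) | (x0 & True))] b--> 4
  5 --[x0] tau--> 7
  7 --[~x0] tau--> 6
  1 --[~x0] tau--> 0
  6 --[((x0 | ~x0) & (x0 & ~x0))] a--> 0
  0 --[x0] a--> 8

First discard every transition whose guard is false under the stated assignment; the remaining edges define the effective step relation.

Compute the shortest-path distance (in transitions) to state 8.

Breadth-first toward 8:
  Layer 0: {0}
  Layer 1: {1}
8 never appears.

Answer: UNREACHABLE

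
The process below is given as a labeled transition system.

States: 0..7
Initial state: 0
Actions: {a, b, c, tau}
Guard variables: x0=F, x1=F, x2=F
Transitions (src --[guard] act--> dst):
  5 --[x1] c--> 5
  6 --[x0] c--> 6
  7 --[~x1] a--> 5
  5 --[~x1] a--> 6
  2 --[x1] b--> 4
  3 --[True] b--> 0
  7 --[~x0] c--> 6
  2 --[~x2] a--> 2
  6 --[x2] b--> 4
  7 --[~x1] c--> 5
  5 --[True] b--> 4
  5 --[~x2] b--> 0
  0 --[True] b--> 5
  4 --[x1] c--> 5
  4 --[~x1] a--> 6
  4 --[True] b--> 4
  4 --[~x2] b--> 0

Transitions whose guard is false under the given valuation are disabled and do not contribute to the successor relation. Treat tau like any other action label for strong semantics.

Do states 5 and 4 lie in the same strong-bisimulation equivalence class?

Compute ~ classes (split until stable):
  P[0] = {{0,1,2,3,4,5,6,7}}
  P[1] = {{0,3},{1,6},{2},{4,5},{7}}
  P[2] = {{0},{1,6},{2},{3},{4,5},{7}}
Fixed point at round 3; 6 class(es).
class of 5: {4,5}; class of 4: {4,5}

Answer: BISIMILAR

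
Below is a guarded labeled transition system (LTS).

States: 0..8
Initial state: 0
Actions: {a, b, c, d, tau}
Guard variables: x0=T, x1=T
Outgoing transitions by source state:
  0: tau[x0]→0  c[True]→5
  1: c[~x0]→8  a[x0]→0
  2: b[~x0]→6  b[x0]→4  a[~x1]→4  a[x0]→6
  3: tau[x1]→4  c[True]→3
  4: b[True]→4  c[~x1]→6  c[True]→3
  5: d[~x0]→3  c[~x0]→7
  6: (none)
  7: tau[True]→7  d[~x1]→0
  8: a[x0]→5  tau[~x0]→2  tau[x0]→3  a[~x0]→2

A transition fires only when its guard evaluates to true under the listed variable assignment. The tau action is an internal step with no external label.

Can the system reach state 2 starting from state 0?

After dropping false guards: 12 live edges.
Layer 0: {0}
Layer 1: {5}  cumulative {0,5}
R = {0,5}

Answer: UNREACHABLE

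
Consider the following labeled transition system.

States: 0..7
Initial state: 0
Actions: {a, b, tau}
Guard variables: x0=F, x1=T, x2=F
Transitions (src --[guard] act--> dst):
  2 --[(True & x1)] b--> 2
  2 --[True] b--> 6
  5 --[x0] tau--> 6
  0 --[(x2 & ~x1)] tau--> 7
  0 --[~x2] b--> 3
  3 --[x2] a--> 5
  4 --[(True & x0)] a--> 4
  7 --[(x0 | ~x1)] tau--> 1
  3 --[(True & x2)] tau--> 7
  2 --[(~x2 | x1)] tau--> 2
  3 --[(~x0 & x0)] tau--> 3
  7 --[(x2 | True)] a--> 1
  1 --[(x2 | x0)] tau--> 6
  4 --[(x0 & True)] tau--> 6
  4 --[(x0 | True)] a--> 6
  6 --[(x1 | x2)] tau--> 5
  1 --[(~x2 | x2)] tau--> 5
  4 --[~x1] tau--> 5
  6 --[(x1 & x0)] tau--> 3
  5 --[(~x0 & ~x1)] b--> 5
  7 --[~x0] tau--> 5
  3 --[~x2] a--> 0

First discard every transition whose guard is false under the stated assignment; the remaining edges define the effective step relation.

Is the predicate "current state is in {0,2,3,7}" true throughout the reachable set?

Inv-set: {0,2,3,7}
Reachable = {0,3}
  0: safe
  3: safe

Answer: INVARIANT HOLDS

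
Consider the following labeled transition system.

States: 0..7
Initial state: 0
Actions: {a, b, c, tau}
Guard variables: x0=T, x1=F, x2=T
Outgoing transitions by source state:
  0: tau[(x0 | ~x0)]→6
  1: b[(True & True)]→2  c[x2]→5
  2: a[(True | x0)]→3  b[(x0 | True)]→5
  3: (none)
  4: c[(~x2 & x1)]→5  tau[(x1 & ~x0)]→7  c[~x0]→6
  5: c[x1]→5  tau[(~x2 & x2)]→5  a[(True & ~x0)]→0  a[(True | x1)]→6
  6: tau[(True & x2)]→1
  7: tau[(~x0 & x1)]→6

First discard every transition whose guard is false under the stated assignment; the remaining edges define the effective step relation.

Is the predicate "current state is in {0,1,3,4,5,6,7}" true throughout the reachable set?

Inv-set: {0,1,3,4,5,6,7}
Reachable = {0,1,2,3,5,6}
  0: ok
  1: ok
  2: outside
  3: ok
  5: ok
  6: ok
witness against invariant: tau·tau·b → 2

Answer: INVARIANT VIOLATED at state 2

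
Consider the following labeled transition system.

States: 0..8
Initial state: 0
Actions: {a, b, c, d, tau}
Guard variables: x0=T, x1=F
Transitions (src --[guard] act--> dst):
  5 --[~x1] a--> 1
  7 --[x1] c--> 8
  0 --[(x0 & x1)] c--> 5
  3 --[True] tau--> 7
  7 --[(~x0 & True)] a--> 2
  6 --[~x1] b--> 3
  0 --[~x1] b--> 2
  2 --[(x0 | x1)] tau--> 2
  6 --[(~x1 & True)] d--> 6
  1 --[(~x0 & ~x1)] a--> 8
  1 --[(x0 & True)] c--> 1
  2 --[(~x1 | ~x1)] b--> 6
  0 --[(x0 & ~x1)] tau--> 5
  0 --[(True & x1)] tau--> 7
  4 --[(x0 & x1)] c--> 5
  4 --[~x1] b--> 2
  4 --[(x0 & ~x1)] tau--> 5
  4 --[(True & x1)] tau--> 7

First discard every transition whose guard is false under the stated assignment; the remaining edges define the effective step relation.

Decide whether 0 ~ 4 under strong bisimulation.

Bisimulation quotient by refinement:
  round 0: {{0,1,2,3,4,5,6,7,8}}
  round 1: {{0,2,4},{1},{3},{5},{6},{7,8}}
  round 2: {{0,4},{1},{2},{3},{5},{6},{7,8}}
Fixed point at round 3; 7 class(es).
class of 0: {0,4}; class of 4: {0,4}

Answer: BISIMILAR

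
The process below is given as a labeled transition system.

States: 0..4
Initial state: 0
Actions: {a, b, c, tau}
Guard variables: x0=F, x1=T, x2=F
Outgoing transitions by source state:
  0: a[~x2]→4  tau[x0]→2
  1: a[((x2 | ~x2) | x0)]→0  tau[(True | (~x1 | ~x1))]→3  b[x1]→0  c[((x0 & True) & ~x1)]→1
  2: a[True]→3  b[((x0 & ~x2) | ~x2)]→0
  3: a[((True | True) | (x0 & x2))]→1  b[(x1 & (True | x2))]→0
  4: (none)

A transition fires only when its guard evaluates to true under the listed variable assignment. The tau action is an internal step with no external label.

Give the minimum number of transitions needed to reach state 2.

Breadth-first toward 2:
  Layer 0: {0}
  Layer 1: {4}
2 never appears.

Answer: UNREACHABLE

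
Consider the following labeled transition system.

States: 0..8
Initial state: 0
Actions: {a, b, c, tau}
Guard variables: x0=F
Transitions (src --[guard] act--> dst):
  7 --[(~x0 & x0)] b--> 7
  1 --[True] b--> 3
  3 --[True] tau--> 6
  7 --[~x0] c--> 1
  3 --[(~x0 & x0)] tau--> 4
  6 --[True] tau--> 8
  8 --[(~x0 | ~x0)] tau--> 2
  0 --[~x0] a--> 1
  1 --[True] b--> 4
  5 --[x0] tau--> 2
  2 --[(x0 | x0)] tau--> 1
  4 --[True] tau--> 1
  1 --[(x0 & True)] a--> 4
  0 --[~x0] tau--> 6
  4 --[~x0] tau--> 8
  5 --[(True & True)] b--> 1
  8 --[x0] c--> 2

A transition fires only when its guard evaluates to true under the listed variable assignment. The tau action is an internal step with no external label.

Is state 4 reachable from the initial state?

Answer: REACHABLE

Analysis:
11 transition(s) survive guard evaluation.
depth 0: {0}
depth 1: {1,6}  total {0,1,6}
depth 2: {3,4,8}  total {0,1,3,4,6,8}
depth 3: {2}  total {0,1,2,3,4,6,8}
Reachable = {0,1,2,3,4,6,8}
witness 4: a·b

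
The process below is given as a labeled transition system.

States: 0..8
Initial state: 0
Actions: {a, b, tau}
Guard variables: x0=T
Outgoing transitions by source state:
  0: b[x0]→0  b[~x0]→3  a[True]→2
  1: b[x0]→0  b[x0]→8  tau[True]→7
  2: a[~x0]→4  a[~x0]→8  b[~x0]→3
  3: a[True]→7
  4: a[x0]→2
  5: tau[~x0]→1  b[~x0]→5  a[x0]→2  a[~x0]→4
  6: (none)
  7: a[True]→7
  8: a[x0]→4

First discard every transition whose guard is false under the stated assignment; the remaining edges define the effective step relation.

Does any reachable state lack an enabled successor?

Answer: DEADLOCK at state 2

Trace:
R = {0,2}
  0: a→2  b→0  [2 out]
  2: ∅  [deadlock]
witness 2: a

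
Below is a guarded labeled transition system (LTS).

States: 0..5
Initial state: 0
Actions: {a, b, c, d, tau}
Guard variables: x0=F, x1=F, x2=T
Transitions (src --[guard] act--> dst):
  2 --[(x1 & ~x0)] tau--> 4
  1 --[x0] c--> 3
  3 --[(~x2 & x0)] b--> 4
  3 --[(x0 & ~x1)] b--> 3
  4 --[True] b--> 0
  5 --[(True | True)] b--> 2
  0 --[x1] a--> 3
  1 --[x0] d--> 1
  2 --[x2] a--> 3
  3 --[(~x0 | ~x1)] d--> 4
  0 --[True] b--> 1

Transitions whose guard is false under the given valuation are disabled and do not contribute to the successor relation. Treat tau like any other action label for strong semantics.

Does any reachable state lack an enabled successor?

Reach set: {0,1}
  0: b→1  [1 exit(s)]
  1: ∅  [no exit]
witness 1: b

Answer: DEADLOCK at state 1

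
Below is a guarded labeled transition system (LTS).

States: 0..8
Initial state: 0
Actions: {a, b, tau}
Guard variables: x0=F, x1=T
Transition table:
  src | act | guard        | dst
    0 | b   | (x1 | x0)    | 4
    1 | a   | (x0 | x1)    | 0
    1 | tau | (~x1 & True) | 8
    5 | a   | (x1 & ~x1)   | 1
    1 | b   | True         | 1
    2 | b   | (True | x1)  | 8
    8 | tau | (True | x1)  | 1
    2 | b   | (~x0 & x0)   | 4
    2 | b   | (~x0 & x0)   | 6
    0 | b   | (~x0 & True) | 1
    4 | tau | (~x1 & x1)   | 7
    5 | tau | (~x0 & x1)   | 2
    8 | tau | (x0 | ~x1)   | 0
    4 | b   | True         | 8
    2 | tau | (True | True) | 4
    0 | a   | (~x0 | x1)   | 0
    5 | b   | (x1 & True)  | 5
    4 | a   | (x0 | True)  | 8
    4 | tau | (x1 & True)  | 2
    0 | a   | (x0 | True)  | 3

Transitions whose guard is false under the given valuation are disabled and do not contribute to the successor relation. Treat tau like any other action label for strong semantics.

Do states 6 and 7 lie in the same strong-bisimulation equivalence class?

Answer: BISIMILAR

Trace:
Refine partition for ~:
  π0 = {{0,1,2,3,4,5,6,7,8}}
  π1 = {{0,1},{2,5},{3,6,7},{4},{8}}
  π2 = {{0},{1},{2},{3,6,7},{4},{5},{8}}
7 equivalence class(es) (converged in 3)
class of 6: {3,6,7}; class of 7: {3,6,7}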